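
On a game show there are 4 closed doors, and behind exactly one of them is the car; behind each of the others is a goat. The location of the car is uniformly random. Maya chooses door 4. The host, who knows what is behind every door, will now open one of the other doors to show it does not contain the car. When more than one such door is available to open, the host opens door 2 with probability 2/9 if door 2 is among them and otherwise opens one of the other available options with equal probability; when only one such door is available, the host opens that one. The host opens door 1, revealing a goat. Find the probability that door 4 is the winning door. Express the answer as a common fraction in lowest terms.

7/30

Consider each possible location of the car in turn.
If it is behind door 1 (prior 1/4): the host opened door 1, so this case is ruled out; weight (1/4)·0 = 0.
If it is behind door 2 (prior 1/4): door 2 holds the prize so is unavailable; the host chooses uniformly among the 2 others, probability 1/2; weight (1/4)·(1/2) = 1/8.
If it is behind door 3 (prior 1/4): door 2 is available but not opened, probability 7/9; weight (1/4)·(7/9) = 7/36.
If it is behind door 4 (prior 1/4): door 2 is available but not opened; door 1 gets probability (1 − 2/9)/2 = 7/18; weight (1/4)·(7/18) = 7/72.
The weights sum to 5/12.
So P(the car behind door 4 | the host opened door 1) = (7/72) / (5/12) = 7/30.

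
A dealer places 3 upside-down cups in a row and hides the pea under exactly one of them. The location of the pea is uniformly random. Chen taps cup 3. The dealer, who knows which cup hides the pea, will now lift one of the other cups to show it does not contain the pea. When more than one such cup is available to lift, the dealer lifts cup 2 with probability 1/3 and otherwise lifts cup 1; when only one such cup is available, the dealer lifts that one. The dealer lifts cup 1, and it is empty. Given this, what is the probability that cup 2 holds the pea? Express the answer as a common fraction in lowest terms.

3/5

Apply Bayes' rule, conditioning on where the pea actually is.
If it is under cup 1 (prior 1/3): the dealer opened cup 1, so this case is ruled out; weight (1/3)·0 = 0.
If it is under cup 2 (prior 1/3): only cup 1 is available, probability 1; weight (1/3)·1 = 1/3.
If it is under cup 3 (prior 1/3): cup 2 is available but not opened, probability 2/3; weight (1/3)·(2/3) = 2/9.
The weights sum to 5/9.
So P(the pea under cup 2 | the dealer opened cup 1) = (1/3) / (5/9) = 3/5.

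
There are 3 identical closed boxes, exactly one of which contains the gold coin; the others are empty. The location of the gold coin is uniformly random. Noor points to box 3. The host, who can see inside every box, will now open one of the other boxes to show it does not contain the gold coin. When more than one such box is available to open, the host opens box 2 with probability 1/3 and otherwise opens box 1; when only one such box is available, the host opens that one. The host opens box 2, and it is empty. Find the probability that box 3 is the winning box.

1/4

Consider each possible location of the gold coin in turn.
If it is in box 1 (prior 1/3): only box 2 is available, probability 1; weight (1/3)·1 = 1/3.
If it is in box 2 (prior 1/3): the host opened box 2, so this case is ruled out; weight (1/3)·0 = 0.
If it is in box 3 (prior 1/3): box 2 is available, opened with probability 1/3; weight (1/3)·(1/3) = 1/9.
The weights sum to 4/9.
So P(the gold coin in box 3 | the host opened box 2) = (1/9) / (4/9) = 1/4.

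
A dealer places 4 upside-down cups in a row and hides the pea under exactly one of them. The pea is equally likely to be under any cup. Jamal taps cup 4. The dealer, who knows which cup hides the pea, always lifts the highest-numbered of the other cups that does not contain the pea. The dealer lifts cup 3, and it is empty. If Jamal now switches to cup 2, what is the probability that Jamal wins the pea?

1/3

Consider each possible location of the pea in turn.
If it is under any of cups 1, 2, and 4 (prior 1/4 each): cup 3 is the highest-numbered option available, probability 1; weight (1/4)·1 = 1/4 each.
If it is under cup 3 (prior 1/4): the dealer opened cup 3, so this case is ruled out; weight (1/4)·0 = 0.
The weights sum to 3/4.
So P(the pea under cup 2 | the dealer opened cup 3) = (1/4) / (3/4) = 1/3.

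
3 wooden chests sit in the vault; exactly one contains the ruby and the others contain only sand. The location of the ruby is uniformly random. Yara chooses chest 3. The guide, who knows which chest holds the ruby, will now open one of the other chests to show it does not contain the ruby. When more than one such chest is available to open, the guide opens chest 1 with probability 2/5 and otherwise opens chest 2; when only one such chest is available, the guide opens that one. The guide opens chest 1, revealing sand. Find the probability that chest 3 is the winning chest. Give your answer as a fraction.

2/7

Consider each possible location of the ruby in turn.
If it is in chest 1 (prior 1/3): the guide opened chest 1, so this case is ruled out; weight (1/3)·0 = 0.
If it is in chest 2 (prior 1/3): only chest 1 is available, probability 1; weight (1/3)·1 = 1/3.
If it is in chest 3 (prior 1/3): chest 1 is available, opened with probability 2/5; weight (1/3)·(2/5) = 2/15.
The weights sum to 7/15.
So P(the ruby in chest 3 | the guide opened chest 1) = (2/15) / (7/15) = 2/7.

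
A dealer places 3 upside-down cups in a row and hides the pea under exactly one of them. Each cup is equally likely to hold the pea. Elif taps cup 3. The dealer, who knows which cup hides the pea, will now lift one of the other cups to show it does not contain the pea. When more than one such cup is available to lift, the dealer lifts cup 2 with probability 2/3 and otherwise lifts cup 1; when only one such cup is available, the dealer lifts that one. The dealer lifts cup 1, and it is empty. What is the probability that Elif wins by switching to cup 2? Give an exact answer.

Apply Bayes' rule, conditioning on where the pea actually is.
If it is under cup 1 (prior 1/3): the dealer opened cup 1, so this case is ruled out; weight (1/3)·0 = 0.
If it is under cup 2 (prior 1/3): only cup 1 is available, probability 1; weight (1/3)·1 = 1/3.
If it is under cup 3 (prior 1/3): cup 2 is available but not opened, probability 1/3; weight (1/3)·(1/3) = 1/9.
The weights sum to 4/9.
So P(the pea under cup 2 | the dealer opened cup 1) = (1/3) / (4/9) = 3/4.

3/4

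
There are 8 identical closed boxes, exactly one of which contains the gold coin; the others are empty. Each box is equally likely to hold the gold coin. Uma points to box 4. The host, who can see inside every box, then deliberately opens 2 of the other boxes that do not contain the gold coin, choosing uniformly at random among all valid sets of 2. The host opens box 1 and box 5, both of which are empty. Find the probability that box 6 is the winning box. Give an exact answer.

Consider each possible location of the gold coin in turn.
If it is in either of boxes 1 and 5 (prior 1/8 each): that box was opened and seen not to hold the prize — ruled out; weight (1/8)·0 = 0 each.
If it is in any of boxes 2, 3, 6, 7, and 8 (prior 1/8 each): the host has 15 equally likely choices, so probability 1/15; weight (1/8)·(1/15) = 1/120 each.
If it is in box 4 (prior 1/8): the host has 21 equally likely choices, so probability 1/21; weight (1/8)·(1/21) = 1/168.
The weights sum to 1/21.
So P(the gold coin in box 6 | the host opened box 1 and box 5) = (1/120) / (1/21) = 7/40.

7/40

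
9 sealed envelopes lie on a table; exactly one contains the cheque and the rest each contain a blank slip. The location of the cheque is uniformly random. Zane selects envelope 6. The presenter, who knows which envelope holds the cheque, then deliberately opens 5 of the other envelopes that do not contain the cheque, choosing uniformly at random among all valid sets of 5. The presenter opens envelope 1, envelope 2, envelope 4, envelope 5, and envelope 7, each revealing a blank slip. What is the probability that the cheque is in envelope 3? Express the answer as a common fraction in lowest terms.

8/27

Apply Bayes' rule, conditioning on where the cheque actually is.
If it is in any of envelopes 1, 2, 4, 5, and 7 (prior 1/9 each): that envelope was opened and seen not to hold the prize — ruled out; weight (1/9)·0 = 0 each.
If it is in any of envelopes 3, 8, and 9 (prior 1/9 each): the presenter has 21 equally likely choices, so probability 1/21; weight (1/9)·(1/21) = 1/189 each.
If it is in envelope 6 (prior 1/9): the presenter has 56 equally likely choices, so probability 1/56; weight (1/9)·(1/56) = 1/504.
The weights sum to 1/56.
So P(the cheque in envelope 3 | the presenter opened envelope 1, envelope 2, envelope 4, envelope 5, and envelope 7) = (1/189) / (1/56) = 8/27.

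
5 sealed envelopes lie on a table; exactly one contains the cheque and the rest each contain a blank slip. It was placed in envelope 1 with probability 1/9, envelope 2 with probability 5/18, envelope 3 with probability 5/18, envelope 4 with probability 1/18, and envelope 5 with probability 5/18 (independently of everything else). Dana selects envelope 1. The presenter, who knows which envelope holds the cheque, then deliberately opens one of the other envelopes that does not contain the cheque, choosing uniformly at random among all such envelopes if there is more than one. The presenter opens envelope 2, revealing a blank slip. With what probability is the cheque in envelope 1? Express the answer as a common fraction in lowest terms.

3/25

Apply Bayes' rule, conditioning on where the cheque actually is.
If it is in envelope 1 (prior 1/9): the presenter has 4 equally likely choices, so probability 1/4; weight (1/9)·(1/4) = 1/36.
If it is in envelope 2 (prior 5/18): the presenter opened envelope 2, so this case is ruled out; weight (5/18)·0 = 0.
If it is in either of envelopes 3 and 5 (prior 5/18 each): the presenter has 3 equally likely choices, so probability 1/3; weight (5/18)·(1/3) = 5/54 each.
If it is in envelope 4 (prior 1/18): the presenter has 3 equally likely choices, so probability 1/3; weight (1/18)·(1/3) = 1/54.
The weights sum to 25/108.
So P(the cheque in envelope 1 | the presenter opened envelope 2) = (1/36) / (25/108) = 3/25.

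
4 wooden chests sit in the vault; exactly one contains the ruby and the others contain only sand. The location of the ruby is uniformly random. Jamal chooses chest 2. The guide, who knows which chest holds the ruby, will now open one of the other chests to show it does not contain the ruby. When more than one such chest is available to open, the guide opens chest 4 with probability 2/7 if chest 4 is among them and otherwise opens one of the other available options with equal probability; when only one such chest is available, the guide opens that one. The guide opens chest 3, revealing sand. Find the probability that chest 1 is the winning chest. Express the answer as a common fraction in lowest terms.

Condition on the true location of the ruby.
If it is in chest 1 (prior 1/4): chest 4 is available but not opened, probability 5/7; weight (1/4)·(5/7) = 5/28.
If it is in chest 2 (prior 1/4): chest 4 is available but not opened; chest 3 gets probability (1 − 2/7)/2 = 5/14; weight (1/4)·(5/14) = 5/56.
If it is in chest 3 (prior 1/4): the guide opened chest 3, so this case is ruled out; weight (1/4)·0 = 0.
If it is in chest 4 (prior 1/4): chest 4 holds the prize so is unavailable; the guide chooses uniformly among the 2 others, probability 1/2; weight (1/4)·(1/2) = 1/8.
The weights sum to 11/28.
So P(the ruby in chest 1 | the guide opened chest 3) = (5/28) / (11/28) = 5/11.

5/11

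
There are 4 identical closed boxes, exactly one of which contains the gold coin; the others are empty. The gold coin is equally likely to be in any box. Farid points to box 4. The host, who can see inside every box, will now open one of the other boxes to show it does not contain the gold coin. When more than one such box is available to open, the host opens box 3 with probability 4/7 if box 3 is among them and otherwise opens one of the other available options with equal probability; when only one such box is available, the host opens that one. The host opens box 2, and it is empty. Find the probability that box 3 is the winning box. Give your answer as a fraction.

7/16

Consider each possible location of the gold coin in turn.
If it is in box 1 (prior 1/4): box 3 is available but not opened, probability 3/7; weight (1/4)·(3/7) = 3/28.
If it is in box 2 (prior 1/4): the host opened box 2, so this case is ruled out; weight (1/4)·0 = 0.
If it is in box 3 (prior 1/4): box 3 holds the prize so is unavailable; the host chooses uniformly among the 2 others, probability 1/2; weight (1/4)·(1/2) = 1/8.
If it is in box 4 (prior 1/4): box 3 is available but not opened; box 2 gets probability (1 − 4/7)/2 = 3/14; weight (1/4)·(3/14) = 3/56.
The weights sum to 2/7.
So P(the gold coin in box 3 | the host opened box 2) = (1/8) / (2/7) = 7/16.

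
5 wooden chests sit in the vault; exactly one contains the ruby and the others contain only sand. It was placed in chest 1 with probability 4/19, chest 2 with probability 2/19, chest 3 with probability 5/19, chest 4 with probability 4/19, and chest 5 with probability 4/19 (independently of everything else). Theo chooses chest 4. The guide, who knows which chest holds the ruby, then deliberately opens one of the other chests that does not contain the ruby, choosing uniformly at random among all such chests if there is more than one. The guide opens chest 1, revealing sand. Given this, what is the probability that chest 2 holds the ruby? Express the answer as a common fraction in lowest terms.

1/7

Apply Bayes' rule, conditioning on where the ruby actually is.
If it is in chest 1 (prior 4/19): the guide opened chest 1, so this case is ruled out; weight (4/19)·0 = 0.
If it is in chest 2 (prior 2/19): the guide has 3 equally likely choices, so probability 1/3; weight (2/19)·(1/3) = 2/57.
If it is in chest 3 (prior 5/19): the guide has 3 equally likely choices, so probability 1/3; weight (5/19)·(1/3) = 5/57.
If it is in chest 4 (prior 4/19): the guide has 4 equally likely choices, so probability 1/4; weight (4/19)·(1/4) = 1/19.
If it is in chest 5 (prior 4/19): the guide has 3 equally likely choices, so probability 1/3; weight (4/19)·(1/3) = 4/57.
The weights sum to 14/57.
So P(the ruby in chest 2 | the guide opened chest 1) = (2/57) / (14/57) = 1/7.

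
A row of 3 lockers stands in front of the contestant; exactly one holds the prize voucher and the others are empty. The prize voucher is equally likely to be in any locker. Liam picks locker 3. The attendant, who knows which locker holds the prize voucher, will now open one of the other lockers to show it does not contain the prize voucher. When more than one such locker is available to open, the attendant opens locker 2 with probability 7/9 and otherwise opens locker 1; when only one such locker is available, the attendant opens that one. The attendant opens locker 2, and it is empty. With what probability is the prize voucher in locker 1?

Apply Bayes' rule, conditioning on where the prize voucher actually is.
If it is in locker 1 (prior 1/3): only locker 2 is available, probability 1; weight (1/3)·1 = 1/3.
If it is in locker 2 (prior 1/3): the attendant opened locker 2, so this case is ruled out; weight (1/3)·0 = 0.
If it is in locker 3 (prior 1/3): locker 2 is available, opened with probability 7/9; weight (1/3)·(7/9) = 7/27.
The weights sum to 16/27.
So P(the prize voucher in locker 1 | the attendant opened locker 2) = (1/3) / (16/27) = 9/16.

9/16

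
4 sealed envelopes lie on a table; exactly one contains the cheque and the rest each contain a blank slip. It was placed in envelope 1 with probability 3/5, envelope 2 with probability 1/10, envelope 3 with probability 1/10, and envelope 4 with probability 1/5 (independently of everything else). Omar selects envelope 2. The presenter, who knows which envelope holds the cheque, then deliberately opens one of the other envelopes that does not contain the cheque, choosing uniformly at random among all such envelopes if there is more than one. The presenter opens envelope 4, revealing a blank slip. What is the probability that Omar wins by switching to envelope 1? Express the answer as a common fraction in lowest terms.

18/23

Consider each possible location of the cheque in turn.
If it is in envelope 1 (prior 3/5): the presenter has 2 equally likely choices, so probability 1/2; weight (3/5)·(1/2) = 3/10.
If it is in envelope 2 (prior 1/10): the presenter has 3 equally likely choices, so probability 1/3; weight (1/10)·(1/3) = 1/30.
If it is in envelope 3 (prior 1/10): the presenter has 2 equally likely choices, so probability 1/2; weight (1/10)·(1/2) = 1/20.
If it is in envelope 4 (prior 1/5): the presenter opened envelope 4, so this case is ruled out; weight (1/5)·0 = 0.
The weights sum to 23/60.
So P(the cheque in envelope 1 | the presenter opened envelope 4) = (3/10) / (23/60) = 18/23.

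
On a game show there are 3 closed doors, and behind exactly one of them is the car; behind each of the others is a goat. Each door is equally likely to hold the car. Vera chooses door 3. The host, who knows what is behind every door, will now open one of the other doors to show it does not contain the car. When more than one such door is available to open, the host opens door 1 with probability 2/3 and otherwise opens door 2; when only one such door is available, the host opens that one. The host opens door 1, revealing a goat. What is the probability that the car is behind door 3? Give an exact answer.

Apply Bayes' rule, conditioning on where the car actually is.
If it is behind door 1 (prior 1/3): the host opened door 1, so this case is ruled out; weight (1/3)·0 = 0.
If it is behind door 2 (prior 1/3): only door 1 is available, probability 1; weight (1/3)·1 = 1/3.
If it is behind door 3 (prior 1/3): door 1 is available, opened with probability 2/3; weight (1/3)·(2/3) = 2/9.
The weights sum to 5/9.
So P(the car behind door 3 | the host opened door 1) = (2/9) / (5/9) = 2/5.

2/5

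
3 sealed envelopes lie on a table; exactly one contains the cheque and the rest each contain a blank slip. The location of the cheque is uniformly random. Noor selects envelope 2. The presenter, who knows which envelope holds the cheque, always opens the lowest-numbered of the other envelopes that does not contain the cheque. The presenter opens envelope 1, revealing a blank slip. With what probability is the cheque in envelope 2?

1/2

Condition on the true location of the cheque.
If it is in envelope 1 (prior 1/3): the presenter opened envelope 1, so this case is ruled out; weight (1/3)·0 = 0.
If it is in either of envelopes 2 and 3 (prior 1/3 each): envelope 1 is the lowest-numbered option available, probability 1; weight (1/3)·1 = 1/3 each.
The weights sum to 2/3.
So P(the cheque in envelope 2 | the presenter opened envelope 1) = (1/3) / (2/3) = 1/2.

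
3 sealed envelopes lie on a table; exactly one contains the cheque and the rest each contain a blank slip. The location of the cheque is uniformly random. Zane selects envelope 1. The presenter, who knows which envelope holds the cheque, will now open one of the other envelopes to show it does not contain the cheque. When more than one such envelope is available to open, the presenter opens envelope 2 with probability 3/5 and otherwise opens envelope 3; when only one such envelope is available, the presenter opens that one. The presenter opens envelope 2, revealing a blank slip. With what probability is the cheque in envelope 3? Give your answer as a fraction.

5/8

Condition on the true location of the cheque.
If it is in envelope 1 (prior 1/3): envelope 2 is available, opened with probability 3/5; weight (1/3)·(3/5) = 1/5.
If it is in envelope 2 (prior 1/3): the presenter opened envelope 2, so this case is ruled out; weight (1/3)·0 = 0.
If it is in envelope 3 (prior 1/3): only envelope 2 is available, probability 1; weight (1/3)·1 = 1/3.
The weights sum to 8/15.
So P(the cheque in envelope 3 | the presenter opened envelope 2) = (1/3) / (8/15) = 5/8.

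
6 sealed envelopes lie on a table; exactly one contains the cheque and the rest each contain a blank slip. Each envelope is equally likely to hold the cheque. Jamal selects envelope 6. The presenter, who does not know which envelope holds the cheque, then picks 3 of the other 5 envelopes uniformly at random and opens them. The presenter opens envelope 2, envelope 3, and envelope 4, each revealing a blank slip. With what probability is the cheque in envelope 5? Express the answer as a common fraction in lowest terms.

1/3

Condition on the true location of the cheque.
If it is in any of envelopes 1, 5, and 6 (prior 1/6 each): the presenter picks exactly this set with probability 1/10 regardless, and none is the prize; weight (1/6)·(1/10) = 1/60 each.
If it is in any of envelopes 2, 3, and 4 (prior 1/6 each): that envelope was opened and seen not to hold the prize — ruled out; weight (1/6)·0 = 0 each.
The weights sum to 1/20.
So P(the cheque in envelope 5 | the presenter opened envelope 2, envelope 3, and envelope 4) = (1/60) / (1/20) = 1/3.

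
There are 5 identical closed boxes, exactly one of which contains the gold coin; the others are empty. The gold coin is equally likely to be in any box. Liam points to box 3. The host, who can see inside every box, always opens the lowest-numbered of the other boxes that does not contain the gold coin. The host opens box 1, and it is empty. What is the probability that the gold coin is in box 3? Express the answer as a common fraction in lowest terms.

1/4

Apply Bayes' rule, conditioning on where the gold coin actually is.
If it is in box 1 (prior 1/5): the host opened box 1, so this case is ruled out; weight (1/5)·0 = 0.
If it is in any of boxes 2, 3, 4, and 5 (prior 1/5 each): box 1 is the lowest-numbered option available, probability 1; weight (1/5)·1 = 1/5 each.
The weights sum to 4/5.
So P(the gold coin in box 3 | the host opened box 1) = (1/5) / (4/5) = 1/4.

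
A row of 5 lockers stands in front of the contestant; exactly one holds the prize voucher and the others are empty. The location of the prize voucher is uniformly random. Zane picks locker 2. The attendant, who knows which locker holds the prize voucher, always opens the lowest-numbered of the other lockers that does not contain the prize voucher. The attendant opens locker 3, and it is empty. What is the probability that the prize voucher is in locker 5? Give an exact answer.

0

Apply Bayes' rule, conditioning on where the prize voucher actually is.
If it is in locker 1 (prior 1/5): locker 3 is the lowest-numbered option available, probability 1; weight (1/5)·1 = 1/5.
If it is in any of lockers 2, 4, and 5 (prior 1/5 each): the attendant would have opened locker 1 instead, probability 0; weight (1/5)·0 = 0 each.
If it is in locker 3 (prior 1/5): the attendant opened locker 3, so this case is ruled out; weight (1/5)·0 = 0.
The weights sum to 1/5.
So P(the prize voucher in locker 5 | the attendant opened locker 3) = 0 / (1/5) = 0.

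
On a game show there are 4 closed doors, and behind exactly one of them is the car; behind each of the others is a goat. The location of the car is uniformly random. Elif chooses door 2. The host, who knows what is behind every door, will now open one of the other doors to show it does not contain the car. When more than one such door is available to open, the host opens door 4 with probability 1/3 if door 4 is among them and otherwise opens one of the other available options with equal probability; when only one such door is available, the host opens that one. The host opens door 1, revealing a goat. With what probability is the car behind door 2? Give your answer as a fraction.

2/9

Apply Bayes' rule, conditioning on where the car actually is.
If it is behind door 1 (prior 1/4): the host opened door 1, so this case is ruled out; weight (1/4)·0 = 0.
If it is behind door 2 (prior 1/4): door 4 is available but not opened; door 1 gets probability (1 − 1/3)/2 = 1/3; weight (1/4)·(1/3) = 1/12.
If it is behind door 3 (prior 1/4): door 4 is available but not opened, probability 2/3; weight (1/4)·(2/3) = 1/6.
If it is behind door 4 (prior 1/4): door 4 holds the prize so is unavailable; the host chooses uniformly among the 2 others, probability 1/2; weight (1/4)·(1/2) = 1/8.
The weights sum to 3/8.
So P(the car behind door 2 | the host opened door 1) = (1/12) / (3/8) = 2/9.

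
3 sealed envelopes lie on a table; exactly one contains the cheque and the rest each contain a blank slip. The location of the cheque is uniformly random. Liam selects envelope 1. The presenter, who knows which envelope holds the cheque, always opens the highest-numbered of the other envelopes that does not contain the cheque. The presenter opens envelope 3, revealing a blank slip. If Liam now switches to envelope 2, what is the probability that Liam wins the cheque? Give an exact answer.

Apply Bayes' rule, conditioning on where the cheque actually is.
If it is in either of envelopes 1 and 2 (prior 1/3 each): envelope 3 is the highest-numbered option available, probability 1; weight (1/3)·1 = 1/3 each.
If it is in envelope 3 (prior 1/3): the presenter opened envelope 3, so this case is ruled out; weight (1/3)·0 = 0.
The weights sum to 2/3.
So P(the cheque in envelope 2 | the presenter opened envelope 3) = (1/3) / (2/3) = 1/2.

1/2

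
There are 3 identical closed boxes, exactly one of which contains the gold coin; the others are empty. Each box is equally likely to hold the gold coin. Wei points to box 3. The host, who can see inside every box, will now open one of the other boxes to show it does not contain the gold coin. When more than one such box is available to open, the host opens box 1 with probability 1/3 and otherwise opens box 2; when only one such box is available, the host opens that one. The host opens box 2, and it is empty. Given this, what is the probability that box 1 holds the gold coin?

Consider each possible location of the gold coin in turn.
If it is in box 1 (prior 1/3): only box 2 is available, probability 1; weight (1/3)·1 = 1/3.
If it is in box 2 (prior 1/3): the host opened box 2, so this case is ruled out; weight (1/3)·0 = 0.
If it is in box 3 (prior 1/3): box 1 is available but not opened, probability 2/3; weight (1/3)·(2/3) = 2/9.
The weights sum to 5/9.
So P(the gold coin in box 1 | the host opened box 2) = (1/3) / (5/9) = 3/5.

3/5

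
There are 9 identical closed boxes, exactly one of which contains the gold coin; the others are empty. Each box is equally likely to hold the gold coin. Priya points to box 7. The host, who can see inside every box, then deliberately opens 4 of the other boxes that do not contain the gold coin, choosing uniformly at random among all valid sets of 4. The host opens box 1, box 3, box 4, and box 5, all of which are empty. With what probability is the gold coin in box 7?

1/9

Apply Bayes' rule, conditioning on where the gold coin actually is.
If it is in any of boxes 1, 3, 4, and 5 (prior 1/9 each): that box was opened and seen not to hold the prize — ruled out; weight (1/9)·0 = 0 each.
If it is in any of boxes 2, 6, 8, and 9 (prior 1/9 each): the host has 35 equally likely choices, so probability 1/35; weight (1/9)·(1/35) = 1/315 each.
If it is in box 7 (prior 1/9): the host has 70 equally likely choices, so probability 1/70; weight (1/9)·(1/70) = 1/630.
The weights sum to 1/70.
So P(the gold coin in box 7 | the host opened box 1, box 3, box 4, and box 5) = (1/630) / (1/70) = 1/9.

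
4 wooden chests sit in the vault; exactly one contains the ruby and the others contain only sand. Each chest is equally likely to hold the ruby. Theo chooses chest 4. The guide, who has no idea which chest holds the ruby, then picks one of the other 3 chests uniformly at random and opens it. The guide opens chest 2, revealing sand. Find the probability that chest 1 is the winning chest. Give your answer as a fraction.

Because the guide chose which chest to open without knowing where the ruby is, the choice is independent of the prize location. Learning that chest 2 does not hold the ruby simply rules out that one location and leaves the remaining 3 chests still equally likely by symmetry.
So P(the ruby in chest 1) = 1/3.

1/3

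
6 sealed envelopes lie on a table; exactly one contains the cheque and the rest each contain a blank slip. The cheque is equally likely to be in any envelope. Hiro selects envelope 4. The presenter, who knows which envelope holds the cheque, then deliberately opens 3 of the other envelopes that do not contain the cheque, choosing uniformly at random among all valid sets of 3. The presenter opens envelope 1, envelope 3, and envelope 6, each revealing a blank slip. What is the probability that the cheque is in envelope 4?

Condition on the true location of the cheque.
If it is in any of envelopes 1, 3, and 6 (prior 1/6 each): that envelope was opened and seen not to hold the prize — ruled out; weight (1/6)·0 = 0 each.
If it is in either of envelopes 2 and 5 (prior 1/6 each): the presenter has 4 equally likely choices, so probability 1/4; weight (1/6)·(1/4) = 1/24 each.
If it is in envelope 4 (prior 1/6): the presenter has 10 equally likely choices, so probability 1/10; weight (1/6)·(1/10) = 1/60.
The weights sum to 1/10.
So P(the cheque in envelope 4 | the presenter opened envelope 1, envelope 3, and envelope 6) = (1/60) / (1/10) = 1/6.

1/6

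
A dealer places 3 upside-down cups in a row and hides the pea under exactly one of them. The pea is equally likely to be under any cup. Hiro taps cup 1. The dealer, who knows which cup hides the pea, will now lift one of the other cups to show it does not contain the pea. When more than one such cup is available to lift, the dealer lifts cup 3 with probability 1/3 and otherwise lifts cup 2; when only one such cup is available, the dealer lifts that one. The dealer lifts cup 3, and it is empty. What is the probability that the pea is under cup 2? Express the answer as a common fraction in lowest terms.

Apply Bayes' rule, conditioning on where the pea actually is.
If it is under cup 1 (prior 1/3): cup 3 is available, opened with probability 1/3; weight (1/3)·(1/3) = 1/9.
If it is under cup 2 (prior 1/3): only cup 3 is available, probability 1; weight (1/3)·1 = 1/3.
If it is under cup 3 (prior 1/3): the dealer opened cup 3, so this case is ruled out; weight (1/3)·0 = 0.
The weights sum to 4/9.
So P(the pea under cup 2 | the dealer opened cup 3) = (1/3) / (4/9) = 3/4.

3/4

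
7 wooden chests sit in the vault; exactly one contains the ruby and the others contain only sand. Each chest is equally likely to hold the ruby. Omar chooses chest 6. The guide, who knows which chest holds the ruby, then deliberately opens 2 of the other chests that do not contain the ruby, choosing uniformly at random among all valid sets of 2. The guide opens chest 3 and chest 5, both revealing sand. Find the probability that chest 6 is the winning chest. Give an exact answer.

1/7

Apply Bayes' rule, conditioning on where the ruby actually is.
If it is in any of chests 1, 2, 4, and 7 (prior 1/7 each): the guide has 10 equally likely choices, so probability 1/10; weight (1/7)·(1/10) = 1/70 each.
If it is in either of chests 3 and 5 (prior 1/7 each): that chest was opened and seen not to hold the prize — ruled out; weight (1/7)·0 = 0 each.
If it is in chest 6 (prior 1/7): the guide has 15 equally likely choices, so probability 1/15; weight (1/7)·(1/15) = 1/105.
The weights sum to 1/15.
So P(the ruby in chest 6 | the guide opened chest 3 and chest 5) = (1/105) / (1/15) = 1/7.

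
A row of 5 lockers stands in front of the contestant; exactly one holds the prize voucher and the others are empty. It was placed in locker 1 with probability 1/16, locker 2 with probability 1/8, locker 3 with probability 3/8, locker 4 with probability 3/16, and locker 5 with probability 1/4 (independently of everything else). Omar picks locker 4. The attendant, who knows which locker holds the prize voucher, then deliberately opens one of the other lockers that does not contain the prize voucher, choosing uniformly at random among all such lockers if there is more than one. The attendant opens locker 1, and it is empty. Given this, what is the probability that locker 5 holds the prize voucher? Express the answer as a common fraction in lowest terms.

Consider each possible location of the prize voucher in turn.
If it is in locker 1 (prior 1/16): the attendant opened locker 1, so this case is ruled out; weight (1/16)·0 = 0.
If it is in locker 2 (prior 1/8): the attendant has 3 equally likely choices, so probability 1/3; weight (1/8)·(1/3) = 1/24.
If it is in locker 3 (prior 3/8): the attendant has 3 equally likely choices, so probability 1/3; weight (3/8)·(1/3) = 1/8.
If it is in locker 4 (prior 3/16): the attendant has 4 equally likely choices, so probability 1/4; weight (3/16)·(1/4) = 3/64.
If it is in locker 5 (prior 1/4): the attendant has 3 equally likely choices, so probability 1/3; weight (1/4)·(1/3) = 1/12.
The weights sum to 19/64.
So P(the prize voucher in locker 5 | the attendant opened locker 1) = (1/12) / (19/64) = 16/57.

16/57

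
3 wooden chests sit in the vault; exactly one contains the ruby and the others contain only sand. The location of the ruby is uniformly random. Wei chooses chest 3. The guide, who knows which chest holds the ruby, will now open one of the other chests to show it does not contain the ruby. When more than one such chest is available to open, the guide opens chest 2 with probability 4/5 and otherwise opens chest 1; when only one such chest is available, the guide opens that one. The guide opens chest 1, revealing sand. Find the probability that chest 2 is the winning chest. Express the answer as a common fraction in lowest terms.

5/6

Consider each possible location of the ruby in turn.
If it is in chest 1 (prior 1/3): the guide opened chest 1, so this case is ruled out; weight (1/3)·0 = 0.
If it is in chest 2 (prior 1/3): only chest 1 is available, probability 1; weight (1/3)·1 = 1/3.
If it is in chest 3 (prior 1/3): chest 2 is available but not opened, probability 1/5; weight (1/3)·(1/5) = 1/15.
The weights sum to 2/5.
So P(the ruby in chest 2 | the guide opened chest 1) = (1/3) / (2/5) = 5/6.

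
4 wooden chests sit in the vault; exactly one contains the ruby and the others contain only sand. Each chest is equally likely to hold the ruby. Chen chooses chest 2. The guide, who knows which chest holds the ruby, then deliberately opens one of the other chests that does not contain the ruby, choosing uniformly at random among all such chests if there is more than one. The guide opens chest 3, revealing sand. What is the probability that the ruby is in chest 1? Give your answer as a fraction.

Condition on the true location of the ruby.
If it is in either of chests 1 and 4 (prior 1/4 each): the guide has 2 equally likely choices, so probability 1/2; weight (1/4)·(1/2) = 1/8 each.
If it is in chest 2 (prior 1/4): the guide has 3 equally likely choices, so probability 1/3; weight (1/4)·(1/3) = 1/12.
If it is in chest 3 (prior 1/4): the guide opened chest 3, so this case is ruled out; weight (1/4)·0 = 0.
The weights sum to 1/3.
So P(the ruby in chest 1 | the guide opened chest 3) = (1/8) / (1/3) = 3/8.

3/8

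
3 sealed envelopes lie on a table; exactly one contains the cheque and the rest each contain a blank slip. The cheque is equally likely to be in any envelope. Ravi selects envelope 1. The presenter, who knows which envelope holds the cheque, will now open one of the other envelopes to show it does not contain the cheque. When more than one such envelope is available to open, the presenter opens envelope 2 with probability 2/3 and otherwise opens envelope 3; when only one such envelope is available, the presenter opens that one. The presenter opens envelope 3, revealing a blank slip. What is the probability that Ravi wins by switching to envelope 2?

3/4

Condition on the true location of the cheque.
If it is in envelope 1 (prior 1/3): envelope 2 is available but not opened, probability 1/3; weight (1/3)·(1/3) = 1/9.
If it is in envelope 2 (prior 1/3): only envelope 3 is available, probability 1; weight (1/3)·1 = 1/3.
If it is in envelope 3 (prior 1/3): the presenter opened envelope 3, so this case is ruled out; weight (1/3)·0 = 0.
The weights sum to 4/9.
So P(the cheque in envelope 2 | the presenter opened envelope 3) = (1/3) / (4/9) = 3/4.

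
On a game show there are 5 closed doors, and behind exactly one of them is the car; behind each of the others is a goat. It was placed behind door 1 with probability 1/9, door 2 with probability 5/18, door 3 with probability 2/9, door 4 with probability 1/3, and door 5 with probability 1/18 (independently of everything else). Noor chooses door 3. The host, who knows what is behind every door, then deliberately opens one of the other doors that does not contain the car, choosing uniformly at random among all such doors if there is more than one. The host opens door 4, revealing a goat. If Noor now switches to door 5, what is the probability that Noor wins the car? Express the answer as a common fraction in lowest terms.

1/11

Consider each possible location of the car in turn.
If it is behind door 1 (prior 1/9): the host has 3 equally likely choices, so probability 1/3; weight (1/9)·(1/3) = 1/27.
If it is behind door 2 (prior 5/18): the host has 3 equally likely choices, so probability 1/3; weight (5/18)·(1/3) = 5/54.
If it is behind door 3 (prior 2/9): the host has 4 equally likely choices, so probability 1/4; weight (2/9)·(1/4) = 1/18.
If it is behind door 4 (prior 1/3): the host opened door 4, so this case is ruled out; weight (1/3)·0 = 0.
If it is behind door 5 (prior 1/18): the host has 3 equally likely choices, so probability 1/3; weight (1/18)·(1/3) = 1/54.
The weights sum to 11/54.
So P(the car behind door 5 | the host opened door 4) = (1/54) / (11/54) = 1/11.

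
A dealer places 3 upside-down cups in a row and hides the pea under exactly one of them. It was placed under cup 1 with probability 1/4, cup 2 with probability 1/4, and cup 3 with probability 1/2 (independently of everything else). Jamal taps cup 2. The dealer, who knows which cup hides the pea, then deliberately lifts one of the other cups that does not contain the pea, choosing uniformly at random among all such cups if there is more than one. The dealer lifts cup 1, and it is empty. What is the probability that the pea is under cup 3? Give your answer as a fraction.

4/5

Consider each possible location of the pea in turn.
If it is under cup 1 (prior 1/4): the dealer opened cup 1, so this case is ruled out; weight (1/4)·0 = 0.
If it is under cup 2 (prior 1/4): the dealer has 2 equally likely choices, so probability 1/2; weight (1/4)·(1/2) = 1/8.
If it is under cup 3 (prior 1/2): the dealer has no choice, probability 1; weight (1/2)·1 = 1/2.
The weights sum to 5/8.
So P(the pea under cup 3 | the dealer opened cup 1) = (1/2) / (5/8) = 4/5.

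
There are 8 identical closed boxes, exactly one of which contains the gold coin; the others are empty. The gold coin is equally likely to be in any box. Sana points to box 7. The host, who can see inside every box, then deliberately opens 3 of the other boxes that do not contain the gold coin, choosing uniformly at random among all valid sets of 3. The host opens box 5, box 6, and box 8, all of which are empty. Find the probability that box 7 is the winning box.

Condition on the true location of the gold coin.
If it is in any of boxes 1, 2, 3, and 4 (prior 1/8 each): the host has 20 equally likely choices, so probability 1/20; weight (1/8)·(1/20) = 1/160 each.
If it is in any of boxes 5, 6, and 8 (prior 1/8 each): that box was opened and seen not to hold the prize — ruled out; weight (1/8)·0 = 0 each.
If it is in box 7 (prior 1/8): the host has 35 equally likely choices, so probability 1/35; weight (1/8)·(1/35) = 1/280.
The weights sum to 1/35.
So P(the gold coin in box 7 | the host opened box 5, box 6, and box 8) = (1/280) / (1/35) = 1/8.

1/8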